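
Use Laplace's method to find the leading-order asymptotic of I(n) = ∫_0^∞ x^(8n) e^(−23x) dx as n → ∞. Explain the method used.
I(n) ~ (sqrt(2π·8n) / 23) · (8n/(23e))^(8n)

Write the integrand as exp(8n ln x − 23x) and set f(x) = 8n ln x − 23x. Then f'(x) = 8n/x − 23 = 0 at x* = 8n/23, and f''(x*) = −8n/x*^2 = −23^2/(8n). Laplace's method (interior maximum) gives
  I(n) ~ e^(f(x*)) · sqrt(2π / |f''(x*)|)
        = exp(8n ln(8n/23) − 8n) · sqrt(2π · 8n / 23^2)
        = (8n/23)^(8n) e^(−8n) · sqrt(2π·8n) / 23
        = (sqrt(2π·8n) / 23) · (8n/(23e))^(8n).
This matches Γ(8n+1)/23^(8n+1) with Stirling applied to Γ.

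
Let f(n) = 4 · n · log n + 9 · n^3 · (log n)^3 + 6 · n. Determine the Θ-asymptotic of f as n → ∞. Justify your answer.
f(n) ∈ Θ(n^3 · (log n)^3)

Compare the terms by growth order. For large n, n^a · (log n)^b dominates n^a' · (log n)^b' iff a > a', or (a = a' and b > b'). Ranking the 3 terms shows the dominant one is 9 · n^3 · (log n)^3. Hence f(n) ∈ Θ(n^3 · (log n)^3).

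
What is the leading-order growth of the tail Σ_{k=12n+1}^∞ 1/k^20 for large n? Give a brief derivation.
Σ_{k>12n} 1/k^20 ~ 1/(19 · (12n)^19)

Compare to the integral: ∫_{12n}^∞ x^(−20) dx = [−x^(−19)/19]_{12n}^∞ = 1/((20−1)·(12n)^19). Euler-Maclaurin then gives
  Σ_{k>12n} 1/k^20 = ∫_{12n}^∞ dx/x^20 − 1/(2·(12n)^20) + O(1/(12n)^21).
(Equivalently this is ζ(20) − Σ_{k≤12n} 1/k^20.)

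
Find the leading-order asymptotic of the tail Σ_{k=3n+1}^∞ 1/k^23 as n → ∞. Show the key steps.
Σ_{k>3n} 1/k^23 ~ 1/(22 · (3n)^22)

Compare to the integral: ∫_{3n}^∞ x^(−23) dx = [−x^(−22)/22]_{3n}^∞ = 1/((23−1)·(3n)^22). Euler-Maclaurin then gives
  Σ_{k>3n} 1/k^23 = ∫_{3n}^∞ dx/x^23 − 1/(2·(3n)^23) + O(1/(3n)^24).
(Equivalently this is ζ(23) − Σ_{k≤3n} 1/k^23.)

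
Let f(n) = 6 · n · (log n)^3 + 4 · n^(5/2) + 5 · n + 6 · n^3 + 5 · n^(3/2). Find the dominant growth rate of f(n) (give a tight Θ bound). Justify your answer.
f(n) ∈ Θ(n^3)

Compare the terms by growth order. For large n, n^a · (log n)^b dominates n^a' · (log n)^b' iff a > a', or (a = a' and b > b'). Ranking the 5 terms shows the dominant one is 6 · n^3. Hence f(n) ∈ Θ(n^3).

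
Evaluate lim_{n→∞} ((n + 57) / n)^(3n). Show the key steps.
lim = e^171

Rewrite as (1 + 57/n)^(3n). By the standard limit (1 + x/n)^n → e^x, we have (1 + 57/n)^n → e^57, and raising to the 3rd power gives e^171.
More precisely, ln[(1 + 57/n)^(3n)] = 3n · ln(1 + 57/n) = 3n · (57/n + O(1/n^2)) = 171 + O(1/n) → 171.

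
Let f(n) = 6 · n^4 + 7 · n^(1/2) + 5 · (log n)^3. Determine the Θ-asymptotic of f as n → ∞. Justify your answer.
f(n) ∈ Θ(n^4)

Compare the terms by growth order. For large n, n^a · (log n)^b dominates n^a' · (log n)^b' iff a > a', or (a = a' and b > b'). Ranking the 3 terms shows the dominant one is 6 · n^4. Hence f(n) ∈ Θ(n^4).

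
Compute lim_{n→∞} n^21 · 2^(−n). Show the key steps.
lim = 0

Exponentials with base > 1 dominate every fixed polynomial: for any fixed c, n^c / 2^n → 0 as n → ∞ (e.g. by the ratio test, or by writing 2^n = e^(n ln 2) and noting e^(n ln 2) / n^c → ∞). Hence n^21 · 2^(−n) = n^21 / 2^n → 0.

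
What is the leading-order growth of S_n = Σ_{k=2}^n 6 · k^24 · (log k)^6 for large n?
S_n ~ 6 · n^25 · (log n)^6 / 25

By integral comparison, S_n = ∫_1^n 6 · x^24 · (log x)^6 dx + O(n^24 · (log n)^6). For the integral, the leading term of ∫_1^n x^24 (log x)^6 dx is n^25/25 · (log n)^6 (by repeated integration by parts; each step lowers the log-exponent and produces a relatively O(1/log n) correction). Hence S_n ~ 6 · n^25 · (log n)^6 / 25.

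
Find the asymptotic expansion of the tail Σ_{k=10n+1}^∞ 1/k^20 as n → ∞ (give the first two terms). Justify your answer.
Σ_{k>10n} 1/k^20 = 1/(19 · (10n)^19) − 1/(2 · (10n)^20) + O(1/(10n)^21)

Compare to the integral: ∫_{10n}^∞ x^(−20) dx = [−x^(−19)/19]_{10n}^∞ = 1/((20−1)·(10n)^19). The Euler-Maclaurin correction adds −f(10n)/2 = −1/(2·(10n)^20). Euler-Maclaurin then gives
  Σ_{k>10n} 1/k^20 = ∫_{10n}^∞ dx/x^20 − 1/(2·(10n)^20) + O(1/(10n)^21).
(Equivalently this is ζ(20) − Σ_{k≤10n} 1/k^20.)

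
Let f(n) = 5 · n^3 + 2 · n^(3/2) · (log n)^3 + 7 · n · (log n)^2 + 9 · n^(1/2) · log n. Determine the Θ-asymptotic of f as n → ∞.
f(n) ∈ Θ(n^3)

Compare the terms by growth order. For large n, n^a · (log n)^b dominates n^a' · (log n)^b' iff a > a', or (a = a' and b > b'). Ranking the 4 terms shows the dominant one is 5 · n^3. Hence f(n) ∈ Θ(n^3).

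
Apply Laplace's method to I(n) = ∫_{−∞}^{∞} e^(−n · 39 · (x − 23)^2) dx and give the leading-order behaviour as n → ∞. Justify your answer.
I(n) = sqrt(π/(39n))

Here φ(x) = 39 · (x − 23)^2 has its unique minimum at x* = 23 with φ(x*) = 0 and φ''(x*) = 78. Laplace's method gives
  I(n) ~ e^(−n φ(x*)) · sqrt(2π / (n · φ''(x*))) = sqrt(2π / (78n)) = sqrt(π/(39n)).
This is exact: substituting u = (x − 23)·sqrt(39n) gives I(n) = (1/sqrt(39n)) ∫_{−∞}^{∞} e^(−u^2) du = sqrt(π/(39n)).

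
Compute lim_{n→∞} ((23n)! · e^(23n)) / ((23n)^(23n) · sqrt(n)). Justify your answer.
lim = sqrt(2π·23)

Stirling: (23n)! ~ sqrt(2π·23n) · (23n/e)^(23n). Hence
  (23n)! · e^(23n) / (23n)^(23n) ~ sqrt(2π·23n).
Dividing by sqrt(n): sqrt(2π·23n) / sqrt(n) = sqrt(2π·23) · n^((1−1)/2), so the limit is sqrt(2π·23).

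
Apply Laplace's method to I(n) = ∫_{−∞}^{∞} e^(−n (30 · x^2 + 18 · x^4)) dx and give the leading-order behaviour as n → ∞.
I(n) ~ sqrt(π/(30n))

φ(x) = 30 · x^2 + 18 · x^4 has its unique global minimum at x* = 0 (since φ'(x) = 60x + 72x^3 = 0 only at x = 0 for real x with both coefficients positive, and φ → ∞ as |x| → ∞). At x* = 0, φ(0) = 0 and φ''(0) = 60. Laplace's method then gives
  I(n) ~ sqrt(2π / (n · φ''(0))) · e^(−n φ(0)) = sqrt(2π / (60n)) = sqrt(π/(30n)).
The 18 · x^4 term contributes only at subleading order (an O(1/n) relative correction).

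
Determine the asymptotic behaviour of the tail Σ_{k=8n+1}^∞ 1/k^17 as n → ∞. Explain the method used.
Σ_{k>8n} 1/k^17 ~ 1/(16 · (8n)^16)

Compare to the integral: ∫_{8n}^∞ x^(−17) dx = [−x^(−16)/16]_{8n}^∞ = 1/((17−1)·(8n)^16). Euler-Maclaurin then gives
  Σ_{k>8n} 1/k^17 = ∫_{8n}^∞ dx/x^17 − 1/(2·(8n)^17) + O(1/(8n)^18).
(Equivalently this is ζ(17) − Σ_{k≤8n} 1/k^17.)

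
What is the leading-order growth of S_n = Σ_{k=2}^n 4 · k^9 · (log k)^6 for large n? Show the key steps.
S_n ~ 2 · n^10 · (log n)^6 / 5

By integral comparison, S_n = ∫_1^n 4 · x^9 · (log x)^6 dx + O(n^9 · (log n)^6). For the integral, the leading term of ∫_1^n x^9 (log x)^6 dx is n^10/10 · (log n)^6 (by repeated integration by parts; each step lowers the log-exponent and produces a relatively O(1/log n) correction). Hence S_n ~ 2 · n^10 · (log n)^6 / 5.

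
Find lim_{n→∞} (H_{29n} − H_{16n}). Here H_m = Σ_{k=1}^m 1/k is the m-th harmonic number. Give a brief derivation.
lim = ln(29/16)

Euler-Maclaurin gives H_m = ln m + γ + 1/(2m) + O(1/m^2). The γ and O(1/m) terms cancel in the difference:
  H_{29n} − H_{16n} = ln(29n) − ln(16n) + O(1/n) = ln(29/16) + O(1/n).
Hence the limit is ln(29/16).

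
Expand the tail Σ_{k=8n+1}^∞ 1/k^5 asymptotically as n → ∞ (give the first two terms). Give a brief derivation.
Σ_{k>8n} 1/k^5 = 1/(4 · (8n)^4) − 1/(2 · (8n)^5) + O(1/(8n)^6)

Compare to the integral: ∫_{8n}^∞ x^(−5) dx = [−x^(−4)/4]_{8n}^∞ = 1/((5−1)·(8n)^4). The Euler-Maclaurin correction adds −f(8n)/2 = −1/(2·(8n)^5). Euler-Maclaurin then gives
  Σ_{k>8n} 1/k^5 = ∫_{8n}^∞ dx/x^5 − 1/(2·(8n)^5) + O(1/(8n)^6).
(Equivalently this is ζ(5) − Σ_{k≤8n} 1/k^5.)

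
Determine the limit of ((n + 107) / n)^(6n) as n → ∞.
lim = e^642

Rewrite as (1 + 107/n)^(6n). By the standard limit (1 + x/n)^n → e^x, we have (1 + 107/n)^n → e^107, and raising to the 6th power gives e^642.
More precisely, ln[(1 + 107/n)^(6n)] = 6n · ln(1 + 107/n) = 6n · (107/n + O(1/n^2)) = 642 + O(1/n) → 642.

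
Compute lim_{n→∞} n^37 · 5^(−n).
lim = 0

Exponentials with base > 1 dominate every fixed polynomial: for any fixed c, n^c / 5^n → 0 as n → ∞ (e.g. by the ratio test, or by writing 5^n = e^(n ln 5) and noting e^(n ln 5) / n^c → ∞). Hence n^37 · 5^(−n) = n^37 / 5^n → 0.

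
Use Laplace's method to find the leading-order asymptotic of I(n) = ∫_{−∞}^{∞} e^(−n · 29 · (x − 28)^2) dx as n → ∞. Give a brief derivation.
I(n) = sqrt(π/(29n))

Here φ(x) = 29 · (x − 28)^2 has its unique minimum at x* = 28 with φ(x*) = 0 and φ''(x*) = 58. Laplace's method gives
  I(n) ~ e^(−n φ(x*)) · sqrt(2π / (n · φ''(x*))) = sqrt(2π / (58n)) = sqrt(π/(29n)).
This is exact: substituting u = (x − 28)·sqrt(29n) gives I(n) = (1/sqrt(29n)) ∫_{−∞}^{∞} e^(−u^2) du = sqrt(π/(29n)).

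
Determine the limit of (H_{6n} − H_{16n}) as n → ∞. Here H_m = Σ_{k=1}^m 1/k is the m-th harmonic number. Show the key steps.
lim = ln(6/16) = ln(3/8)

Euler-Maclaurin gives H_m = ln m + γ + 1/(2m) + O(1/m^2). The γ and O(1/m) terms cancel in the difference:
  H_{6n} − H_{16n} = ln(6n) − ln(16n) + O(1/n) = ln(6/16) + O(1/n).
Hence the limit is ln(6/16) = ln(3/8).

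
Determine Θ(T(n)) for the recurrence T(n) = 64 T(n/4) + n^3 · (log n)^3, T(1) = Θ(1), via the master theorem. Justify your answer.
T(n) = Θ(n^3 · (log n)^4)

Here log_4 64 = 3 and f(n) = n^3 · (log n)^3 = Θ(n^(log_4 64) · (log n)^3). This is the extended Case 2 of the master theorem (f matches the critical exponent up to log factors), giving T(n) = Θ(n^(log_4 64) · (log n)^(3+1)) = Θ(n^3 · (log n)^4).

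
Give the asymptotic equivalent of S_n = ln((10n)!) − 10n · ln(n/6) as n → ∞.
S_n ~ 10n · (ln 60 − 1) + O(ln n)

Stirling: ln((10n)!) = 10n ln(10n) − 10n + O(ln n).
  S_n = 10n ln(10n) − 10n − 10n ln(n/6) + O(ln n)
      = 10n ln(10n) − 10n ln n + 10n ln 6 − 10n + O(ln n)
      = 10n ln 10 + 10n ln 6 − 10n + O(ln n)
      = 10n (ln 60 − 1) + O(ln n).
Numerically ln(60) − 1 ≈ 3.0943.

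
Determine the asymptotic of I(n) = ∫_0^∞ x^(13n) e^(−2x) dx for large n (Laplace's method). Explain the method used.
I(n) ~ (sqrt(2π·13n) / 2) · (13n/(2e))^(13n)

Write the integrand as exp(13n ln x − 2x) and set f(x) = 13n ln x − 2x. Then f'(x) = 13n/x − 2 = 0 at x* = 13n/2, and f''(x*) = −13n/x*^2 = −2^2/(13n). Laplace's method (interior maximum) gives
  I(n) ~ e^(f(x*)) · sqrt(2π / |f''(x*)|)
        = exp(13n ln(13n/2) − 13n) · sqrt(2π · 13n / 2^2)
        = (13n/2)^(13n) e^(−13n) · sqrt(2π·13n) / 2
        = (sqrt(2π·13n) / 2) · (13n/(2e))^(13n).
This matches Γ(13n+1)/2^(13n+1) with Stirling applied to Γ.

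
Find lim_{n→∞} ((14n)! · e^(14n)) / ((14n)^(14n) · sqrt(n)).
lim = sqrt(2π·14)

Stirling: (14n)! ~ sqrt(2π·14n) · (14n/e)^(14n). Hence
  (14n)! · e^(14n) / (14n)^(14n) ~ sqrt(2π·14n).
Dividing by sqrt(n): sqrt(2π·14n) / sqrt(n) = sqrt(2π·14) · n^((1−1)/2), so the limit is sqrt(2π·14).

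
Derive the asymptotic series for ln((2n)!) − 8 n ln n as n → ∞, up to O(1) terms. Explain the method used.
ln((2n)!) − 8 n ln n = −6 n ln n + 2(ln 2 − 1) n + (1/2) ln(2π·2n) + O(1/n)

Stirling: ln((2n)!) = 2n ln(2n) − 2n + (1/2) ln(2π·2n) + O(1/n).
Expand 2n ln(2n) = 2n (ln n + ln 2) = 2n ln n + 2n ln 2.
Subtract 8n ln n: leading term is (2 − 8) n ln n = −6 n ln n. The next term is 2n ln 2 − 2n = 2(ln 2 − 1) n. Then the (1/2) ln(2π·2n) correction.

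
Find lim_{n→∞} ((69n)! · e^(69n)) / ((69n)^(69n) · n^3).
lim = 0

Stirling: (69n)! ~ sqrt(2π·69n) · (69n/e)^(69n). Hence
  (69n)! · e^(69n) / (69n)^(69n) ~ sqrt(2π·69n).
Dividing by n^3: sqrt(2π·69n) / n^3 = sqrt(2π·69) · n^((1−6)/2), so the expression behaves like sqrt(2π·69) · n^((1−6)/2) → 0.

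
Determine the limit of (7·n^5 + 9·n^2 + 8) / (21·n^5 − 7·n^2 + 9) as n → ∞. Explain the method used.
lim = 7/21 = 1/3

For large n the leading n^5 terms dominate both numerator and denominator. Dividing top and bottom by n^5, every other term tends to 0, leaving 7/21 = 1/3.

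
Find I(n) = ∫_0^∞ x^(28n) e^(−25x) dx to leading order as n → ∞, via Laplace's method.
I(n) ~ (sqrt(2π·28n) / 25) · (28n/(25e))^(28n)

Write the integrand as exp(28n ln x − 25x) and set f(x) = 28n ln x − 25x. Then f'(x) = 28n/x − 25 = 0 at x* = 28n/25, and f''(x*) = −28n/x*^2 = −25^2/(28n). Laplace's method (interior maximum) gives
  I(n) ~ e^(f(x*)) · sqrt(2π / |f''(x*)|)
        = exp(28n ln(28n/25) − 28n) · sqrt(2π · 28n / 25^2)
        = (28n/25)^(28n) e^(−28n) · sqrt(2π·28n) / 25
        = (sqrt(2π·28n) / 25) · (28n/(25e))^(28n).
This matches Γ(28n+1)/25^(28n+1) with Stirling applied to Γ.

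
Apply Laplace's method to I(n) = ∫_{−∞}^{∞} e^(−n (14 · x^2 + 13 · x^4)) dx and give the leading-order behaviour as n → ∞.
I(n) ~ sqrt(π/(14n))

φ(x) = 14 · x^2 + 13 · x^4 has its unique global minimum at x* = 0 (since φ'(x) = 28x + 52x^3 = 0 only at x = 0 for real x with both coefficients positive, and φ → ∞ as |x| → ∞). At x* = 0, φ(0) = 0 and φ''(0) = 28. Laplace's method then gives
  I(n) ~ sqrt(2π / (n · φ''(0))) · e^(−n φ(0)) = sqrt(2π / (28n)) = sqrt(π/(14n)).
The 13 · x^4 term contributes only at subleading order (an O(1/n) relative correction).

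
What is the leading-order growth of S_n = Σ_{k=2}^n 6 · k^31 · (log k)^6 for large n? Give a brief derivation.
S_n ~ 3 · n^32 · (log n)^6 / 16

By integral comparison, S_n = ∫_1^n 6 · x^31 · (log x)^6 dx + O(n^31 · (log n)^6). For the integral, the leading term of ∫_1^n x^31 (log x)^6 dx is n^32/32 · (log n)^6 (by repeated integration by parts; each step lowers the log-exponent and produces a relatively O(1/log n) correction). Hence S_n ~ 3 · n^32 · (log n)^6 / 16.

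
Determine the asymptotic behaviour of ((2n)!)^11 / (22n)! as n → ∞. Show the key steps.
((2n)!)^11/(22n)! ~ ((2π·2n)^(10/2) / sqrt(11)) · 11^(−11·2n)  →  0

Write N = 2n. Stirling: N! ~ sqrt(2π N)(N/e)^N and (11N)! ~ sqrt(2π·11N)·(11N/e)^(11N).
  (N!)^11/(11N)! ~ (2π N)^(11/2) (N/e)^(11N) / [sqrt(2π·11N) (11N/e)^(11N)]
     = (2π N)^(11/2) / sqrt(2π·11N) · (N/(11N))^(11N)
     = (2π N)^((11−1)/2) / sqrt(11) · 11^(−11N).
Since 11^11 > 1, the factor 11^(−11N) decays exponentially, so the ratio → 0. Substituting N = 2n gives the stated form.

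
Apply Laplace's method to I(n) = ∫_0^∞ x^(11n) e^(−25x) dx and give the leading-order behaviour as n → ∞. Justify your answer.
I(n) ~ (sqrt(2π·11n) / 25) · (11n/(25e))^(11n)

Write the integrand as exp(11n ln x − 25x) and set f(x) = 11n ln x − 25x. Then f'(x) = 11n/x − 25 = 0 at x* = 11n/25, and f''(x*) = −11n/x*^2 = −25^2/(11n). Laplace's method (interior maximum) gives
  I(n) ~ e^(f(x*)) · sqrt(2π / |f''(x*)|)
        = exp(11n ln(11n/25) − 11n) · sqrt(2π · 11n / 25^2)
        = (11n/25)^(11n) e^(−11n) · sqrt(2π·11n) / 25
        = (sqrt(2π·11n) / 25) · (11n/(25e))^(11n).
This matches Γ(11n+1)/25^(11n+1) with Stirling applied to Γ.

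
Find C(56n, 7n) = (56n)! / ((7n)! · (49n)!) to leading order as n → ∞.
C(56n, 7n) ~ (16777216/823543)^(7n) · sqrt(4/(7π·7n))

Write N = 7n. Apply Stirling to each factorial:
  (8N)! ~ sqrt(2π·8N) · (8N/e)^(8N),
  N! ~ sqrt(2π N) · (N/e)^N,
  (7N)! ~ sqrt(2π·7N) · (7N/e)^(7N).
The exponential factors combine to (8N)^(8N) / (N^N · (7N)^(7N)) = 8^(8N)/7^(7N) = (8^8/7^7)^N = (16777216/823543)^N.
The square-root prefactors combine to sqrt(2π·8N) / (sqrt(2π N)·sqrt(2π·7N)) = sqrt(8 / (2π·7·N)) = sqrt(4/(7π·7n)).
Substituting N = 7n: C(56n, 7n) ~ (16777216/823543)^(7n) · sqrt(4/(7π·7n)).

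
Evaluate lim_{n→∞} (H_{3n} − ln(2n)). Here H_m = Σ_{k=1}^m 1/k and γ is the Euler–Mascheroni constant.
lim = ln(3/2) + γ

By Euler-Maclaurin, H_m = ln m + γ + O(1/m). So
  H_{3n} − ln(2n) = ln(3n) + γ − ln(2n) + O(1/n)
                       = ln(3/2) + γ + O(1/n).
Hence the limit is ln(3/2) + γ.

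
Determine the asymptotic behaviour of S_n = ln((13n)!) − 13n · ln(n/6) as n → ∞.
S_n ~ 13n · (ln 78 − 1) + O(ln n)

Stirling: ln((13n)!) = 13n ln(13n) − 13n + O(ln n).
  S_n = 13n ln(13n) − 13n − 13n ln(n/6) + O(ln n)
      = 13n ln(13n) − 13n ln n + 13n ln 6 − 13n + O(ln n)
      = 13n ln 13 + 13n ln 6 − 13n + O(ln n)
      = 13n (ln 78 − 1) + O(ln n).
Numerically ln(78) − 1 ≈ 3.3567.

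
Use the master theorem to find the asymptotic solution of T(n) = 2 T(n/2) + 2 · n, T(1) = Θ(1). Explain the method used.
T(n) = Θ(n log n)

log_2 2 = 1, and f(n) = 2 · n = Θ(n^(log_2 2)). This is Case 2 of the master theorem: T(n) = Θ(f(n) · log n) = Θ(n log n).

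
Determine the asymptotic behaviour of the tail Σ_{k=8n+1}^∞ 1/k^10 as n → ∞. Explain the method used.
Σ_{k>8n} 1/k^10 ~ 1/(9 · (8n)^9)

Compare to the integral: ∫_{8n}^∞ x^(−10) dx = [−x^(−9)/9]_{8n}^∞ = 1/((10−1)·(8n)^9). Euler-Maclaurin then gives
  Σ_{k>8n} 1/k^10 = ∫_{8n}^∞ dx/x^10 − 1/(2·(8n)^10) + O(1/(8n)^11).
(Equivalently this is ζ(10) − Σ_{k≤8n} 1/k^10.)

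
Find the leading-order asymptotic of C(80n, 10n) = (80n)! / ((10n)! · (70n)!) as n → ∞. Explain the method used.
C(80n, 10n) ~ (16777216/823543)^(10n) · sqrt(4/(7π·10n))

Write N = 10n. Apply Stirling to each factorial:
  (8N)! ~ sqrt(2π·8N) · (8N/e)^(8N),
  N! ~ sqrt(2π N) · (N/e)^N,
  (7N)! ~ sqrt(2π·7N) · (7N/e)^(7N).
The exponential factors combine to (8N)^(8N) / (N^N · (7N)^(7N)) = 8^(8N)/7^(7N) = (8^8/7^7)^N = (16777216/823543)^N.
The square-root prefactors combine to sqrt(2π·8N) / (sqrt(2π N)·sqrt(2π·7N)) = sqrt(8 / (2π·7·N)) = sqrt(4/(7π·10n)).
Substituting N = 10n: C(80n, 10n) ~ (16777216/823543)^(10n) · sqrt(4/(7π·10n)).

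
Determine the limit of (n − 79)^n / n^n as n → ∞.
lim = e^(−79)

Rewrite as (1 − 79/n)^(n). By the standard limit (1 + x/n)^n → e^x, we have (1 − 79/n)^n → e^(−79), and raising to the 1st power gives e^(−79).
More precisely, ln[(1 − 79/n)^(n)] = n · ln(1 − 79/n) = n · (-79/n + O(1/n^2)) = -79 + O(1/n) → -79.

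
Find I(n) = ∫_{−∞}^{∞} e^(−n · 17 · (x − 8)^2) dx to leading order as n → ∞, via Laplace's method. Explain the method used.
I(n) = sqrt(π/(17n))

Here φ(x) = 17 · (x − 8)^2 has its unique minimum at x* = 8 with φ(x*) = 0 and φ''(x*) = 34. Laplace's method gives
  I(n) ~ e^(−n φ(x*)) · sqrt(2π / (n · φ''(x*))) = sqrt(2π / (34n)) = sqrt(π/(17n)).
This is exact: substituting u = (x − 8)·sqrt(17n) gives I(n) = (1/sqrt(17n)) ∫_{−∞}^{∞} e^(−u^2) du = sqrt(π/(17n)).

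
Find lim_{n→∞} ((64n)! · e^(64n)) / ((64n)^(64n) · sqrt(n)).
lim = sqrt(2π·64)

Stirling: (64n)! ~ sqrt(2π·64n) · (64n/e)^(64n). Hence
  (64n)! · e^(64n) / (64n)^(64n) ~ sqrt(2π·64n).
Dividing by sqrt(n): sqrt(2π·64n) / sqrt(n) = sqrt(2π·64) · n^((1−1)/2), so the limit is sqrt(2π·64).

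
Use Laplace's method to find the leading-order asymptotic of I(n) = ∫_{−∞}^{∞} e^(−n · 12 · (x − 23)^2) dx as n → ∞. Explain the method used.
I(n) = sqrt(π/(12n))

Here φ(x) = 12 · (x − 23)^2 has its unique minimum at x* = 23 with φ(x*) = 0 and φ''(x*) = 24. Laplace's method gives
  I(n) ~ e^(−n φ(x*)) · sqrt(2π / (n · φ''(x*))) = sqrt(2π / (24n)) = sqrt(π/(12n)).
This is exact: substituting u = (x − 23)·sqrt(12n) gives I(n) = (1/sqrt(12n)) ∫_{−∞}^{∞} e^(−u^2) du = sqrt(π/(12n)).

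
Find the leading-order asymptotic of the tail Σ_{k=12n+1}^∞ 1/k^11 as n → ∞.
Σ_{k>12n} 1/k^11 ~ 1/(10 · (12n)^10)

Compare to the integral: ∫_{12n}^∞ x^(−11) dx = [−x^(−10)/10]_{12n}^∞ = 1/((11−1)·(12n)^10). Euler-Maclaurin then gives
  Σ_{k>12n} 1/k^11 = ∫_{12n}^∞ dx/x^11 − 1/(2·(12n)^11) + O(1/(12n)^12).
(Equivalently this is ζ(11) − Σ_{k≤12n} 1/k^11.)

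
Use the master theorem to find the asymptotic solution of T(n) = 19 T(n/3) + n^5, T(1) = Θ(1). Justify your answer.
T(n) = Θ(n^5)

log_3 19 ≈ 2.680. f(n) = n^5 dominates n^(log_3 19) since 5 > 2.680, and the regularity condition a·f(n/b) = 19·(n/3)^5 = (19/243)·n^5 ≤ c·f(n) holds with c = 19/243 ≈ 0.0782 < 1. So this is Case 3: T(n) = Θ(f(n)) = Θ(n^5).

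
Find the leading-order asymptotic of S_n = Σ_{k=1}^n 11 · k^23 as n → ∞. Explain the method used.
S_n ~ 11 · n^24 / 24

By integral comparison (Euler-Maclaurin), Σ_{k=1}^n 11 · k^23 = 11 · ∫_0^n x^23 dx + O(n^23) = 11 · n^24/24 + O(n^23). (Equivalently, Faulhaber's formula gives the same leading term.)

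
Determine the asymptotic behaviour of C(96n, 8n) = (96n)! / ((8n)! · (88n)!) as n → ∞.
C(96n, 8n) ~ (8916100448256/285311670611)^(8n) · sqrt(6/(11π·8n))

Write N = 8n. Apply Stirling to each factorial:
  (12N)! ~ sqrt(2π·12N) · (12N/e)^(12N),
  N! ~ sqrt(2π N) · (N/e)^N,
  (11N)! ~ sqrt(2π·11N) · (11N/e)^(11N).
The exponential factors combine to (12N)^(12N) / (N^N · (11N)^(11N)) = 12^(12N)/11^(11N) = (12^12/11^11)^N = (8916100448256/285311670611)^N.
The square-root prefactors combine to sqrt(2π·12N) / (sqrt(2π N)·sqrt(2π·11N)) = sqrt(12 / (2π·11·N)) = sqrt(6/(11π·8n)).
Substituting N = 8n: C(96n, 8n) ~ (8916100448256/285311670611)^(8n) · sqrt(6/(11π·8n)).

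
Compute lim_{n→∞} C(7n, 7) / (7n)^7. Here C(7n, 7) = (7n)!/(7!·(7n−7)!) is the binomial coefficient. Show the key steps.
lim = 1/7! = 1/5040

With N = 7n → ∞: C(N, 7) / N^7 = [N(N−1)…(N−6)] / (7! · N^7) = (1/7!) · 1 · (1 − 1/(7n)) · … · (1 − 6/(7n)). Each factor → 1 as N → ∞, so the limit is 1/7! = 1/5040.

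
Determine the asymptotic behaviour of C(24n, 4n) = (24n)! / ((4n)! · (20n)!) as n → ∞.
C(24n, 4n) ~ (46656/3125)^(4n) · sqrt(3/(5π·4n))

Write N = 4n. Apply Stirling to each factorial:
  (6N)! ~ sqrt(2π·6N) · (6N/e)^(6N),
  N! ~ sqrt(2π N) · (N/e)^N,
  (5N)! ~ sqrt(2π·5N) · (5N/e)^(5N).
The exponential factors combine to (6N)^(6N) / (N^N · (5N)^(5N)) = 6^(6N)/5^(5N) = (6^6/5^5)^N = (46656/3125)^N.
The square-root prefactors combine to sqrt(2π·6N) / (sqrt(2π N)·sqrt(2π·5N)) = sqrt(6 / (2π·5·N)) = sqrt(3/(5π·4n)).
Substituting N = 4n: C(24n, 4n) ~ (46656/3125)^(4n) · sqrt(3/(5π·4n)).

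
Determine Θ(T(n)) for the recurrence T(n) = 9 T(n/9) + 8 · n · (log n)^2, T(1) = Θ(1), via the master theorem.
T(n) = Θ(n · (log n)^3)

Here log_9 9 = 1 and f(n) = 8 · n · (log n)^2 = Θ(n^(log_9 9) · (log n)^2). This is the extended Case 2 of the master theorem (f matches the critical exponent up to log factors), giving T(n) = Θ(n^(log_9 9) · (log n)^(2+1)) = Θ(n · (log n)^3).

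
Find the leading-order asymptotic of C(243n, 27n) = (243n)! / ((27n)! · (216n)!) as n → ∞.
C(243n, 27n) ~ (387420489/16777216)^(27n) · sqrt(9/(16π·27n))

Write N = 27n. Apply Stirling to each factorial:
  (9N)! ~ sqrt(2π·9N) · (9N/e)^(9N),
  N! ~ sqrt(2π N) · (N/e)^N,
  (8N)! ~ sqrt(2π·8N) · (8N/e)^(8N).
The exponential factors combine to (9N)^(9N) / (N^N · (8N)^(8N)) = 9^(9N)/8^(8N) = (9^9/8^8)^N = (387420489/16777216)^N.
The square-root prefactors combine to sqrt(2π·9N) / (sqrt(2π N)·sqrt(2π·8N)) = sqrt(9 / (2π·8·N)) = sqrt(9/(16π·27n)).
Substituting N = 27n: C(243n, 27n) ~ (387420489/16777216)^(27n) · sqrt(9/(16π·27n)).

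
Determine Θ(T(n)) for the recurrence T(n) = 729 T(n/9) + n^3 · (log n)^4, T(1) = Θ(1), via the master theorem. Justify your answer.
T(n) = Θ(n^3 · (log n)^5)

Here log_9 729 = 3 and f(n) = n^3 · (log n)^4 = Θ(n^(log_9 729) · (log n)^4). This is the extended Case 2 of the master theorem (f matches the critical exponent up to log factors), giving T(n) = Θ(n^(log_9 729) · (log n)^(4+1)) = Θ(n^3 · (log n)^5).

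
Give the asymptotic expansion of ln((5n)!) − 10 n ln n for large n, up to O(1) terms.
ln((5n)!) − 10 n ln n = −5 n ln n + 5(ln 5 − 1) n + (1/2) ln(2π·5n) + O(1/n)

Stirling: ln((5n)!) = 5n ln(5n) − 5n + (1/2) ln(2π·5n) + O(1/n).
Expand 5n ln(5n) = 5n (ln n + ln 5) = 5n ln n + 5n ln 5.
Subtract 10n ln n: leading term is (5 − 10) n ln n = −5 n ln n. The next term is 5n ln 5 − 5n = 5(ln 5 − 1) n. Then the (1/2) ln(2π·5n) correction.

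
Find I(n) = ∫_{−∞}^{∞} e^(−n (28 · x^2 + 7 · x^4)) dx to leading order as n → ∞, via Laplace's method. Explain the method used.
I(n) ~ sqrt(π/(28n))

φ(x) = 28 · x^2 + 7 · x^4 has its unique global minimum at x* = 0 (since φ'(x) = 56x + 28x^3 = 0 only at x = 0 for real x with both coefficients positive, and φ → ∞ as |x| → ∞). At x* = 0, φ(0) = 0 and φ''(0) = 56. Laplace's method then gives
  I(n) ~ sqrt(2π / (n · φ''(0))) · e^(−n φ(0)) = sqrt(2π / (56n)) = sqrt(π/(28n)).
The 7 · x^4 term contributes only at subleading order (an O(1/n) relative correction).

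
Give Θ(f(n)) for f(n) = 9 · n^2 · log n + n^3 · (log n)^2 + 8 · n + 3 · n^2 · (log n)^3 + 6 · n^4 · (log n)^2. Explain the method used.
f(n) ∈ Θ(n^4 · (log n)^2)

Compare the terms by growth order. For large n, n^a · (log n)^b dominates n^a' · (log n)^b' iff a > a', or (a = a' and b > b'). Ranking the 5 terms shows the dominant one is 6 · n^4 · (log n)^2. Hence f(n) ∈ Θ(n^4 · (log n)^2).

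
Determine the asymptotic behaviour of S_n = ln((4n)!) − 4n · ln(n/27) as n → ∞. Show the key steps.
S_n ~ 4n · (ln 108 − 1) + O(ln n)

Stirling: ln((4n)!) = 4n ln(4n) − 4n + O(ln n).
  S_n = 4n ln(4n) − 4n − 4n ln(n/27) + O(ln n)
      = 4n ln(4n) − 4n ln n + 4n ln 27 − 4n + O(ln n)
      = 4n ln 4 + 4n ln 27 − 4n + O(ln n)
      = 4n (ln 108 − 1) + O(ln n).
Numerically ln(108) − 1 ≈ 3.6821.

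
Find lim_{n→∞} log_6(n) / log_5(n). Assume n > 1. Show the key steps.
lim = ln(5) / ln(6) = log_6(5)

Change of base: log_6(n) = ln n / ln 6 and log_5(n) = ln n / ln 5. The ratio is (ln n / ln 6) · (ln 5 / ln n) = ln 5 / ln 6, a constant independent of n. So the limit is ln 5 / ln 6 = log_6(5).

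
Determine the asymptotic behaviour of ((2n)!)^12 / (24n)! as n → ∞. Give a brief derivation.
((2n)!)^12/(24n)! ~ ((2π·2n)^(11/2) / sqrt(12)) · 12^(−12·2n)  →  0

Write N = 2n. Stirling: N! ~ sqrt(2π N)(N/e)^N and (12N)! ~ sqrt(2π·12N)·(12N/e)^(12N).
  (N!)^12/(12N)! ~ (2π N)^(12/2) (N/e)^(12N) / [sqrt(2π·12N) (12N/e)^(12N)]
     = (2π N)^(12/2) / sqrt(2π·12N) · (N/(12N))^(12N)
     = (2π N)^((12−1)/2) / sqrt(12) · 12^(−12N).
Since 12^12 > 1, the factor 12^(−12N) decays exponentially, so the ratio → 0. Substituting N = 2n gives the stated form.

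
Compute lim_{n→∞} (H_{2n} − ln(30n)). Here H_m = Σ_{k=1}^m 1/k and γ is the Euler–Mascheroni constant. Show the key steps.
lim = −ln 15 + γ

By Euler-Maclaurin, H_m = ln m + γ + O(1/m). So
  H_{2n} − ln(30n) = ln(2n) + γ − ln(30n) + O(1/n)
                       = ln(2/30) + γ + O(1/n).
Hence the limit is ln(2/30) + γ (= −ln 15).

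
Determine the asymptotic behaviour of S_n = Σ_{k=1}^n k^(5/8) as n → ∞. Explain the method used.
S_n ~ (8/13) · n^(13/8)

Integral comparison: Σ_{k=1}^n k^(5/8) = ∫_0^n x^(5/8) dx + O(n^(5/8)). The integral is n^(1 + 5/8) / (1 + 5/8) = n^((5+8)/8) / ((5+8)/8) = (8/13) · n^(13/8).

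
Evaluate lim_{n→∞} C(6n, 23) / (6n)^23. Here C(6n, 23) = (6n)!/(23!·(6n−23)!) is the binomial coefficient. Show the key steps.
lim = 1/23! = 1/25852016738884976640000

With N = 6n → ∞: C(N, 23) / N^23 = [N(N−1)…(N−22)] / (23! · N^23) = (1/23!) · 1 · (1 − 1/(6n)) · … · (1 − 22/(6n)). Each factor → 1 as N → ∞, so the limit is 1/23! = 1/25852016738884976640000.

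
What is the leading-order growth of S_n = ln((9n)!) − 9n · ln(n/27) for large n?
S_n ~ 9n · (ln 243 − 1) + O(ln n)

Stirling: ln((9n)!) = 9n ln(9n) − 9n + O(ln n).
  S_n = 9n ln(9n) − 9n − 9n ln(n/27) + O(ln n)
      = 9n ln(9n) − 9n ln n + 9n ln 27 − 9n + O(ln n)
      = 9n ln 9 + 9n ln 27 − 9n + O(ln n)
      = 9n (ln 243 − 1) + O(ln n).
Numerically ln(243) − 1 ≈ 4.4931.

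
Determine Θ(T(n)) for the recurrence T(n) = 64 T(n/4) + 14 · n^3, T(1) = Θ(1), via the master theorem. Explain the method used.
T(n) = Θ(n^3 log n)

log_4 64 = 3, and f(n) = 14 · n^3 = Θ(n^(log_4 64)). This is Case 2 of the master theorem: T(n) = Θ(f(n) · log n) = Θ(n^3 log n).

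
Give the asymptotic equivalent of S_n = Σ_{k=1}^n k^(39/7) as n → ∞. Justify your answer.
S_n ~ (7/46) · n^(46/7)

Integral comparison: Σ_{k=1}^n k^(39/7) = ∫_0^n x^(39/7) dx + O(n^(39/7)). The integral is n^(1 + 39/7) / (1 + 39/7) = n^((39+7)/7) / ((39+7)/7) = (7/46) · n^(46/7).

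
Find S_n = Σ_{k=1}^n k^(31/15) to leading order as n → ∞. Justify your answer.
S_n ~ (15/46) · n^(46/15)

Integral comparison: Σ_{k=1}^n k^(31/15) = ∫_0^n x^(31/15) dx + O(n^(31/15)). The integral is n^(1 + 31/15) / (1 + 31/15) = n^((31+15)/15) / ((31+15)/15) = (15/46) · n^(46/15).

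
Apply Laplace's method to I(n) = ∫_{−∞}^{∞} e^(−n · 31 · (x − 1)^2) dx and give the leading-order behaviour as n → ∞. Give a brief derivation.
I(n) = sqrt(π/(31n))

Here φ(x) = 31 · (x − 1)^2 has its unique minimum at x* = 1 with φ(x*) = 0 and φ''(x*) = 62. Laplace's method gives
  I(n) ~ e^(−n φ(x*)) · sqrt(2π / (n · φ''(x*))) = sqrt(2π / (62n)) = sqrt(π/(31n)).
This is exact: substituting u = (x − 1)·sqrt(31n) gives I(n) = (1/sqrt(31n)) ∫_{−∞}^{∞} e^(−u^2) du = sqrt(π/(31n)).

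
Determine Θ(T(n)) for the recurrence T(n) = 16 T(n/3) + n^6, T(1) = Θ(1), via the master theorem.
T(n) = Θ(n^6)

log_3 16 ≈ 2.524. f(n) = n^6 dominates n^(log_3 16) since 6 > 2.524, and the regularity condition a·f(n/b) = 16·(n/3)^6 = (16/729)·n^6 ≤ c·f(n) holds with c = 16/729 ≈ 0.0219 < 1. So this is Case 3: T(n) = Θ(f(n)) = Θ(n^6).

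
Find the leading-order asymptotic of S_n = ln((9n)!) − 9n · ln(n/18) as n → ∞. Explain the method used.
S_n ~ 9n · (ln 162 − 1) + O(ln n)

Stirling: ln((9n)!) = 9n ln(9n) − 9n + O(ln n).
  S_n = 9n ln(9n) − 9n − 9n ln(n/18) + O(ln n)
      = 9n ln(9n) − 9n ln n + 9n ln 18 − 9n + O(ln n)
      = 9n ln 9 + 9n ln 18 − 9n + O(ln n)
      = 9n (ln 162 − 1) + O(ln n).
Numerically ln(162) − 1 ≈ 4.0876.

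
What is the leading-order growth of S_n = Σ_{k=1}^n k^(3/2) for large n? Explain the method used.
S_n ~ (2/5) · n^(5/2)

Integral comparison: Σ_{k=1}^n k^(3/2) = ∫_0^n x^(3/2) dx + O(n^(3/2)). The integral is n^(1 + 3/2) / (1 + 3/2) = n^((3+2)/2) / ((3+2)/2) = (2/5) · n^(5/2).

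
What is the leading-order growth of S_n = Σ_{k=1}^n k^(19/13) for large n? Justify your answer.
S_n ~ (13/32) · n^(32/13)

Integral comparison: Σ_{k=1}^n k^(19/13) = ∫_0^n x^(19/13) dx + O(n^(19/13)). The integral is n^(1 + 19/13) / (1 + 19/13) = n^((19+13)/13) / ((19+13)/13) = (13/32) · n^(32/13).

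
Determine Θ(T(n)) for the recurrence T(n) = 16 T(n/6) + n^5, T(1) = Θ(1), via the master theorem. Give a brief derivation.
T(n) = Θ(n^5)

log_6 16 ≈ 1.547. f(n) = n^5 dominates n^(log_6 16) since 5 > 1.547, and the regularity condition a·f(n/b) = 16·(n/6)^5 = (16/7776)·n^5 ≤ c·f(n) holds with c = 16/7776 ≈ 0.00206 < 1. So this is Case 3: T(n) = Θ(f(n)) = Θ(n^5).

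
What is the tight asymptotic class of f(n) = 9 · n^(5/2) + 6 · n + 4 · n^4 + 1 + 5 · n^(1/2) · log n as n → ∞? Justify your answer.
f(n) ∈ Θ(n^4)

Compare the terms by growth order. For large n, n^a · (log n)^b dominates n^a' · (log n)^b' iff a > a', or (a = a' and b > b'). Ranking the 5 terms shows the dominant one is 4 · n^4. Hence f(n) ∈ Θ(n^4).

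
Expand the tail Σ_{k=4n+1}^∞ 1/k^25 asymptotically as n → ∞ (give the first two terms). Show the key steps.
Σ_{k>4n} 1/k^25 = 1/(24 · (4n)^24) − 1/(2 · (4n)^25) + O(1/(4n)^26)

Compare to the integral: ∫_{4n}^∞ x^(−25) dx = [−x^(−24)/24]_{4n}^∞ = 1/((25−1)·(4n)^24). The Euler-Maclaurin correction adds −f(4n)/2 = −1/(2·(4n)^25). Euler-Maclaurin then gives
  Σ_{k>4n} 1/k^25 = ∫_{4n}^∞ dx/x^25 − 1/(2·(4n)^25) + O(1/(4n)^26).
(Equivalently this is ζ(25) − Σ_{k≤4n} 1/k^25.)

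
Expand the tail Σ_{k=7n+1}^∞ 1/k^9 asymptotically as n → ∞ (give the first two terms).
Σ_{k>7n} 1/k^9 = 1/(8 · (7n)^8) − 1/(2 · (7n)^9) + O(1/(7n)^10)

Compare to the integral: ∫_{7n}^∞ x^(−9) dx = [−x^(−8)/8]_{7n}^∞ = 1/((9−1)·(7n)^8). The Euler-Maclaurin correction adds −f(7n)/2 = −1/(2·(7n)^9). Euler-Maclaurin then gives
  Σ_{k>7n} 1/k^9 = ∫_{7n}^∞ dx/x^9 − 1/(2·(7n)^9) + O(1/(7n)^10).
(Equivalently this is ζ(9) − Σ_{k≤7n} 1/k^9.)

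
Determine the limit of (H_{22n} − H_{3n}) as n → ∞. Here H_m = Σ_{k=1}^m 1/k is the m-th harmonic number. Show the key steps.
lim = ln(22/3)

Euler-Maclaurin gives H_m = ln m + γ + 1/(2m) + O(1/m^2). The γ and O(1/m) terms cancel in the difference:
  H_{22n} − H_{3n} = ln(22n) − ln(3n) + O(1/n) = ln(22/3) + O(1/n).
Hence the limit is ln(22/3).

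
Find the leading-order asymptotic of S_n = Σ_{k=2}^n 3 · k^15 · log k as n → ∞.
S_n ~ 3 · n^16 log n / 16 − 3 · n^16 / 256

By integral comparison, S_n = ∫_1^n 3 · x^15 · log x dx + O(n^15 · log n). For the integral, ∫ x^15 log x dx = n^16 log n / 16 − n^16/256 (integration by parts). Hence S_n ~ 3 · n^16 log n / 16 − 3 · n^16 / 256.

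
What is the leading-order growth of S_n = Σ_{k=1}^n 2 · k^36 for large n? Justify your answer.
S_n ~ 2 · n^37 / 37

By integral comparison (Euler-Maclaurin), Σ_{k=1}^n 2 · k^36 = 2 · ∫_0^n x^36 dx + O(n^36) = 2 · n^37/37 + O(n^36). (Equivalently, Faulhaber's formula gives the same leading term.)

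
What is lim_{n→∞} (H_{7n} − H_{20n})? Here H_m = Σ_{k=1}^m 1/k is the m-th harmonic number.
lim = ln(7/20)

Euler-Maclaurin gives H_m = ln m + γ + 1/(2m) + O(1/m^2). The γ and O(1/m) terms cancel in the difference:
  H_{7n} − H_{20n} = ln(7n) − ln(20n) + O(1/n) = ln(7/20) + O(1/n).
Hence the limit is ln(7/20).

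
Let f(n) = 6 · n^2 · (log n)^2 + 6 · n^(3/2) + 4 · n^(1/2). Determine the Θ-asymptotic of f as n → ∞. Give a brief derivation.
f(n) ∈ Θ(n^2 · (log n)^2)

Compare the terms by growth order. For large n, n^a · (log n)^b dominates n^a' · (log n)^b' iff a > a', or (a = a' and b > b'). Ranking the 3 terms shows the dominant one is 6 · n^2 · (log n)^2. Hence f(n) ∈ Θ(n^2 · (log n)^2).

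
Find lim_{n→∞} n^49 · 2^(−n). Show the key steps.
lim = 0

Exponentials with base > 1 dominate every fixed polynomial: for any fixed c, n^c / 2^n → 0 as n → ∞ (e.g. by the ratio test, or by writing 2^n = e^(n ln 2) and noting e^(n ln 2) / n^c → ∞). Hence n^49 · 2^(−n) = n^49 / 2^n → 0.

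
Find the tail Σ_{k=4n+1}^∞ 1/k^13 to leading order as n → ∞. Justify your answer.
Σ_{k>4n} 1/k^13 ~ 1/(12 · (4n)^12)

Compare to the integral: ∫_{4n}^∞ x^(−13) dx = [−x^(−12)/12]_{4n}^∞ = 1/((13−1)·(4n)^12). Euler-Maclaurin then gives
  Σ_{k>4n} 1/k^13 = ∫_{4n}^∞ dx/x^13 − 1/(2·(4n)^13) + O(1/(4n)^14).
(Equivalently this is ζ(13) − Σ_{k≤4n} 1/k^13.)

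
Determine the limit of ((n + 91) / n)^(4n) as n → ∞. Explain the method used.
lim = e^364

Rewrite as (1 + 91/n)^(4n). By the standard limit (1 + x/n)^n → e^x, we have (1 + 91/n)^n → e^91, and raising to the 4th power gives e^364.
More precisely, ln[(1 + 91/n)^(4n)] = 4n · ln(1 + 91/n) = 4n · (91/n + O(1/n^2)) = 364 + O(1/n) → 364.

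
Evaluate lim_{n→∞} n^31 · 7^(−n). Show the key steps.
lim = 0

Exponentials with base > 1 dominate every fixed polynomial: for any fixed c, n^c / 7^n → 0 as n → ∞ (e.g. by the ratio test, or by writing 7^n = e^(n ln 7) and noting e^(n ln 7) / n^c → ∞). Hence n^31 · 7^(−n) = n^31 / 7^n → 0.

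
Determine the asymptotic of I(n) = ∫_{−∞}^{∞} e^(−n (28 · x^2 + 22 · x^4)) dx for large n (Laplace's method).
I(n) ~ sqrt(π/(28n))

φ(x) = 28 · x^2 + 22 · x^4 has its unique global minimum at x* = 0 (since φ'(x) = 56x + 88x^3 = 0 only at x = 0 for real x with both coefficients positive, and φ → ∞ as |x| → ∞). At x* = 0, φ(0) = 0 and φ''(0) = 56. Laplace's method then gives
  I(n) ~ sqrt(2π / (n · φ''(0))) · e^(−n φ(0)) = sqrt(2π / (56n)) = sqrt(π/(28n)).
The 22 · x^4 term contributes only at subleading order (an O(1/n) relative correction).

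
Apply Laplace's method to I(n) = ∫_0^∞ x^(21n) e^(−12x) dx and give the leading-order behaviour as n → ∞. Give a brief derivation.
I(n) ~ (sqrt(2π·21n) / 12) · (21n/(12e))^(21n)

Write the integrand as exp(21n ln x − 12x) and set f(x) = 21n ln x − 12x. Then f'(x) = 21n/x − 12 = 0 at x* = 21n/12, and f''(x*) = −21n/x*^2 = −12^2/(21n). Laplace's method (interior maximum) gives
  I(n) ~ e^(f(x*)) · sqrt(2π / |f''(x*)|)
        = exp(21n ln(21n/12) − 21n) · sqrt(2π · 21n / 12^2)
        = (21n/12)^(21n) e^(−21n) · sqrt(2π·21n) / 12
        = (sqrt(2π·21n) / 12) · (21n/(12e))^(21n).
This matches Γ(21n+1)/12^(21n+1) with Stirling applied to Γ.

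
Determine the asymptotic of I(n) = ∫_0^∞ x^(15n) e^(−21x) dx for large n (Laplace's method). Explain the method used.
I(n) ~ (sqrt(2π·15n) / 21) · (15n/(21e))^(15n)

Write the integrand as exp(15n ln x − 21x) and set f(x) = 15n ln x − 21x. Then f'(x) = 15n/x − 21 = 0 at x* = 15n/21, and f''(x*) = −15n/x*^2 = −21^2/(15n). Laplace's method (interior maximum) gives
  I(n) ~ e^(f(x*)) · sqrt(2π / |f''(x*)|)
        = exp(15n ln(15n/21) − 15n) · sqrt(2π · 15n / 21^2)
        = (15n/21)^(15n) e^(−15n) · sqrt(2π·15n) / 21
        = (sqrt(2π·15n) / 21) · (15n/(21e))^(15n).
This matches Γ(15n+1)/21^(15n+1) with Stirling applied to Γ.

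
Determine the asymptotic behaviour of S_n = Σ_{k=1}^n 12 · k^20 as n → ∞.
S_n ~ 4 · n^21 / 7

By integral comparison (Euler-Maclaurin), Σ_{k=1}^n 12 · k^20 = 12 · ∫_0^n x^20 dx + O(n^20) = 12 · n^21/21 = 4 · n^21 / 7 + O(n^20). (Equivalently, Faulhaber's formula gives the same leading term.)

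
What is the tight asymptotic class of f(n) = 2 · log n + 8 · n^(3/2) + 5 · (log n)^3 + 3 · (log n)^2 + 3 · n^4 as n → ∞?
f(n) ∈ Θ(n^4)

Compare the terms by growth order. For large n, n^a · (log n)^b dominates n^a' · (log n)^b' iff a > a', or (a = a' and b > b'). Ranking the 5 terms shows the dominant one is 3 · n^4. Hence f(n) ∈ Θ(n^4).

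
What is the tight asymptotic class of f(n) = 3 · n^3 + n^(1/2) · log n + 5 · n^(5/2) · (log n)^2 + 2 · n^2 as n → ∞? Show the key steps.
f(n) ∈ Θ(n^3)

Compare the terms by growth order. For large n, n^a · (log n)^b dominates n^a' · (log n)^b' iff a > a', or (a = a' and b > b'). Ranking the 4 terms shows the dominant one is 3 · n^3. Hence f(n) ∈ Θ(n^3).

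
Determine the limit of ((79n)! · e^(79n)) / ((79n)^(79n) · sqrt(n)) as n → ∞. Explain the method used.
lim = sqrt(2π·79)

Stirling: (79n)! ~ sqrt(2π·79n) · (79n/e)^(79n). Hence
  (79n)! · e^(79n) / (79n)^(79n) ~ sqrt(2π·79n).
Dividing by sqrt(n): sqrt(2π·79n) / sqrt(n) = sqrt(2π·79) · n^((1−1)/2), so the limit is sqrt(2π·79).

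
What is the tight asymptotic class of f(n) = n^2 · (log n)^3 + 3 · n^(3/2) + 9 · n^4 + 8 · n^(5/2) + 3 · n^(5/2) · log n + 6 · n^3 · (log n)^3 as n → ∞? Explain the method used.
f(n) ∈ Θ(n^4)

Compare the terms by growth order. For large n, n^a · (log n)^b dominates n^a' · (log n)^b' iff a > a', or (a = a' and b > b'). Ranking the 6 terms shows the dominant one is 9 · n^4. Hence f(n) ∈ Θ(n^4).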